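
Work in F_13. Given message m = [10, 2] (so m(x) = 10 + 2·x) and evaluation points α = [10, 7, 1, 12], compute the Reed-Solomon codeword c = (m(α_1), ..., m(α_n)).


c = [4, 11, 12, 8]

Message polynomial: m(x) = 10 + 2·x (mod 13).
For each evaluation point α_i, compute m(α_i) mod 13:
  α_1 = 10: Horner steps 2 → 4, so m(10) = 4.
  α_2 = 7: Horner steps 2 → 11, so m(7) = 11.
  α_3 = 1: Horner steps 2 → 12, so m(1) = 12.
  α_4 = 12: Horner steps 2 → 8, so m(12) = 8.
Codeword c = [4, 11, 12, 8] ∈ F_13^4.


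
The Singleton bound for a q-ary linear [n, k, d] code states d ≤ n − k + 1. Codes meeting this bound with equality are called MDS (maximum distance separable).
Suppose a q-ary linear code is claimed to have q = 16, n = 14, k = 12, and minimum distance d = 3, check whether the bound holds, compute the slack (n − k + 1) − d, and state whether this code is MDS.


Singleton RHS = n − k + 1 = 3, slack = 0, bound satisfied, MDS.

Singleton bound: d ≤ n − k + 1.
Here n = 14, k = 12, so n − k + 1 = 3.
Given d = 3, check d ≤ 3: YES.
Slack = (n − k + 1) − d = 0.
The code is MDS (slack = 0).
Description: the claimed parameters are [14, 12, 3]_16; such a code would be MDS (meets Singleton bound).


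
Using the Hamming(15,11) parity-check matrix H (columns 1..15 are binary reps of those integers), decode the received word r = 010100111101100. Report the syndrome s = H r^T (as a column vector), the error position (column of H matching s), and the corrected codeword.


s = (1, 0, 1, 1)^T, error position = 11, corrected codeword c = 010100111111100

Compute s = H r^T mod 2 one row at a time:
  s_1 = 1 + 1 + 1 + 0 + 1 + 1 + 0 + 0 = 5 ≡ 1 (mod 2).
  s_2 = 1 + 0 + 0 + 1 + 1 + 1 + 0 + 0 = 4 ≡ 0 (mod 2).
  s_3 = 1 + 0 + 0 + 1 + 1 + 0 + 0 + 0 = 3 ≡ 1 (mod 2).
  s_4 = 0 + 0 + 0 + 1 + 1 + 0 + 1 + 0 = 3 ≡ 1 (mod 2).
s = (1, 0, 1, 1)^T — this equals column 11 of H (binary 1011), so error is at position 11.
Correct: flip bit 11 of r = 010100111101100 to get c = 010100111111100.


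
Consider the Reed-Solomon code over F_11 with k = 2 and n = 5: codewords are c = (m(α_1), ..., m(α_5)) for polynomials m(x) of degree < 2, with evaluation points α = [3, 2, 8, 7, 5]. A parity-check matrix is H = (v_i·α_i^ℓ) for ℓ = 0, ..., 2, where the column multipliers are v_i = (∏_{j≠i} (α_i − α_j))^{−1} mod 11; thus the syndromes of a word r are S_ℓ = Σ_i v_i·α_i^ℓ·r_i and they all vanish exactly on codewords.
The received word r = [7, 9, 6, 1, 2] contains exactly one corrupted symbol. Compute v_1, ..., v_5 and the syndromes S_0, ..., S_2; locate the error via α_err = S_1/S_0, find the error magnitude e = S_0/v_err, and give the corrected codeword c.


S = (1, 3, 9), error at position 1, error magnitude e = 4, c = [3, 9, 6, 1, 2].

Step 1: column multipliers v_i = (∏_{j≠i}(α_i − α_j))^{−1} mod 11.
  i = 1 (α = 3): (3−2)(3−8)(3−7)(3−5) = 1·(−5)·(−4)·(−2) = −40 ≡ 4, so v_1 = 4^{−1} = 3 (mod 11).
  i = 2 (α = 2): (2−3)(2−8)(2−7)(2−5) = (−1)·(−6)·(−5)·(−3) = 90 ≡ 2, so v_2 = 2^{−1} = 6 (mod 11).
  i = 3 (α = 8): (8−3)(8−2)(8−7)(8−5) = 5·6·1·3 = 90 ≡ 2, so v_3 = 2^{−1} = 6 (mod 11).
  i = 4 (α = 7): (7−3)(7−2)(7−8)(7−5) = 4·5·(−1)·2 = −40 ≡ 4, so v_4 = 4^{−1} = 3 (mod 11).
  i = 5 (α = 5): (5−3)(5−2)(5−8)(5−7) = 2·3·(−3)·(−2) = 36 ≡ 3, so v_5 = 3^{−1} = 4 (mod 11).
  v = [3, 6, 6, 3, 4].
Step 2: syndromes of r = [7, 9, 6, 1, 2] (all sums mod 11).
  S_0 = Σ v_i r_i = 3·7 + 6·9 + 6·6 + 3·1 + 4·2 = 122 ≡ 1.
  S_1 = Σ v_i α_i r_i = 3·3·7 + 6·2·9 + 6·8·6 + 3·7·1 + 4·5·2 = 520 ≡ 3.
  α_i^2 mod 11 = [9, 4, 9, 5, 3].
  S_2 = Σ v_i α_i^2 r_i = 3·9·7 + 6·4·9 + 6·9·6 + 3·5·1 + 4·3·2 = 768 ≡ 9.
  S = (1, 3, 9) ≠ 0, so r is not a codeword (an error is present).
Step 3: locate the error. For a single error e at position i, S_ℓ = v_i·e·α_i^ℓ, so α_err = S_1/S_0.
  S_0^{−1} = 1^{−1} = 1 (mod 11), so α_err = 3·1 = 3 ≡ 3 = α_1. Error position i = 1.
  Consistency check: S_2/S_1 = 9·4 = 36 ≡ 3 = α_err ✓ (single-error assumption holds).
Step 4: error magnitude e = S_0/v_1 = S_0·∏_{j≠1}(α_1 − α_j) = 1·4 = 4 ≡ 4 (mod 11).
Step 5: correct position 1: c_1 = r_1 − e = 7 − 4 ≡ 3 (mod 11). Hence c = [3, 9, 6, 1, 2].
  Check: interpolating c through the α_i gives m(x) = 10 + 5·x (degree < 2) with m(α_i) = c_i for every i, so c is indeed a codeword.


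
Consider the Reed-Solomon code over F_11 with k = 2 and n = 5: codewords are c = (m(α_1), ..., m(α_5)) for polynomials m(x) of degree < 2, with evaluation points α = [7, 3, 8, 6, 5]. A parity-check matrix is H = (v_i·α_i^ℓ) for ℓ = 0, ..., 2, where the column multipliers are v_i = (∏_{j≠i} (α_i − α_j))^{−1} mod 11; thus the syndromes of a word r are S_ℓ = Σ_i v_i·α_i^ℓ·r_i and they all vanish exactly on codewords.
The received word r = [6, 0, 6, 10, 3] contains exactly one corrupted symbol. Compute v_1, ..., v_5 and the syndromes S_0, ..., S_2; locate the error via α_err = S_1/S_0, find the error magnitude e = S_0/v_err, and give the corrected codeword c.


S = (6, 4, 10), error at position 3, error magnitude e = 4, c = [6, 0, 2, 10, 3].

Step 1: column multipliers v_i = (∏_{j≠i}(α_i − α_j))^{−1} mod 11.
  i = 1 (α = 7): (7−3)(7−8)(7−6)(7−5) = 4·(−1)·1·2 = −8 ≡ 3, so v_1 = 3^{−1} = 4 (mod 11).
  i = 2 (α = 3): (3−7)(3−8)(3−6)(3−5) = (−4)·(−5)·(−3)·(−2) = 120 ≡ 10, so v_2 = 10^{−1} = 10 (mod 11).
  i = 3 (α = 8): (8−7)(8−3)(8−6)(8−5) = 1·5·2·3 = 30 ≡ 8, so v_3 = 8^{−1} = 7 (mod 11).
  i = 4 (α = 6): (6−7)(6−3)(6−8)(6−5) = (−1)·3·(−2)·1 = 6 ≡ 6, so v_4 = 6^{−1} = 2 (mod 11).
  i = 5 (α = 5): (5−7)(5−3)(5−8)(5−6) = (−2)·2·(−3)·(−1) = −12 ≡ 10, so v_5 = 10^{−1} = 10 (mod 11).
  v = [4, 10, 7, 2, 10].
Step 2: syndromes of r = [6, 0, 6, 10, 3] (all sums mod 11).
  S_0 = Σ v_i r_i = 4·6 + 10·0 + 7·6 + 2·10 + 10·3 = 116 ≡ 6.
  S_1 = Σ v_i α_i r_i = 4·7·6 + 10·3·0 + 7·8·6 + 2·6·10 + 10·5·3 = 774 ≡ 4.
  α_i^2 mod 11 = [5, 9, 9, 3, 3].
  S_2 = Σ v_i α_i^2 r_i = 4·5·6 + 10·9·0 + 7·9·6 + 2·3·10 + 10·3·3 = 648 ≡ 10.
  S = (6, 4, 10) ≠ 0, so r is not a codeword (an error is present).
Step 3: locate the error. For a single error e at position i, S_ℓ = v_i·e·α_i^ℓ, so α_err = S_1/S_0.
  S_0^{−1} = 6^{−1} = 2 (mod 11), so α_err = 4·2 = 8 ≡ 8 = α_3. Error position i = 3.
  Consistency check: S_2/S_1 = 10·3 = 30 ≡ 8 = α_err ✓ (single-error assumption holds).
Step 4: error magnitude e = S_0/v_3 = S_0·∏_{j≠3}(α_3 − α_j) = 6·8 = 48 ≡ 4 (mod 11).
Step 5: correct position 3: c_3 = r_3 − e = 6 − 4 ≡ 2 (mod 11). Hence c = [6, 0, 2, 10, 3].
  Check: interpolating c through the α_i gives m(x) = 1 + 7·x (degree < 2) with m(α_i) = c_i for every i, so c is indeed a codeword.


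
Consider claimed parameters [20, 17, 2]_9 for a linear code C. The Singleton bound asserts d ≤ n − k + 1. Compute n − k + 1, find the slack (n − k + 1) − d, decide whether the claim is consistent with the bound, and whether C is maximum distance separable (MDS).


Singleton RHS = n − k + 1 = 4, slack = 2, bound satisfied, not MDS.

Singleton bound: d ≤ n − k + 1.
Here n = 20, k = 17, so n − k + 1 = 4.
Given d = 2, check d ≤ 4: YES.
Slack = (n − k + 1) − d = 2.
The code is NOT MDS (slack = 2 > 0).
Description: the claimed parameters are [20, 17, 2]_9; such a code would be non-MDS.


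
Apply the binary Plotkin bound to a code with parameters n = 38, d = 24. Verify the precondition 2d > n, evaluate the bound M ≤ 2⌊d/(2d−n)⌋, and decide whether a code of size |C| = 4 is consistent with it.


Plotkin bound M ≤ 4; given |C| = 4 ≤ bound (satisfied).

Check applicability: 2d = 48, n = 38.
2d − n = 10 > 0, so Plotkin applies.
Compute d/(2d−n) = 24/10 ≈ 2.4000.
⌊d/(2d−n)⌋ = 2.
Plotkin bound: M ≤ 2·2 = 4.
Given |C| = 4, check: satisfied.
This |C| is at the Plotkin bound.


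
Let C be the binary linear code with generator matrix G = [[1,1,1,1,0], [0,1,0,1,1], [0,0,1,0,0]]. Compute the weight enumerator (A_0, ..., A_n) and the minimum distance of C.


Weight distribution: A_0 = 1, A_1 = 1, A_2 = 1, A_3 = 3, A_4 = 2. Minimum distance d = 1.

Enumerate all 2^3 = 8 messages m ∈ F_2^3.
For each, compute codeword c = mG in F_2^5, then tally its weight.
  m = 000 → c = 00000, weight = 0.
  m = 100 → c = 11110, weight = 4.
  m = 010 → c = 01011, weight = 3.
  m = 110 → c = 10101, weight = 3.
  m = 001 → c = 00100, weight = 1.
  m = 101 → c = 11010, weight = 3.
  m = 011 → c = 01111, weight = 4.
  m = 111 → c = 10001, weight = 2.
Tally weights:
  weight 0: 1 codewords.
  weight 1: 1 codewords.
  weight 2: 1 codewords.
  weight 3: 3 codewords.
  weight 4: 2 codewords.
Minimum distance d = smallest w > 0 with A_w > 0 = 1.
Sanity: Σ A_w = 8 = 2^3 = 8 ✓.


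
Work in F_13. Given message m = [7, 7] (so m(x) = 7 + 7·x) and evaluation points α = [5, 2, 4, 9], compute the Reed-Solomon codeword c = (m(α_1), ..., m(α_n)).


c = [3, 8, 9, 5]

Message polynomial: m(x) = 7 + 7·x (mod 13).
For each evaluation point α_i, compute m(α_i) mod 13:
  α_1 = 5: Horner steps 7 → 3, so m(5) = 3.
  α_2 = 2: Horner steps 7 → 8, so m(2) = 8.
  α_3 = 4: Horner steps 7 → 9, so m(4) = 9.
  α_4 = 9: Horner steps 7 → 5, so m(9) = 5.
Codeword c = [3, 8, 9, 5] ∈ F_13^4.


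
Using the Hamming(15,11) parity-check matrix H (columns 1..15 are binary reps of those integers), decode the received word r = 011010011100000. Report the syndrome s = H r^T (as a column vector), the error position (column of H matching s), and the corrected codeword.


s = (1, 1, 1, 1)^T, error position = 15, corrected codeword c = 011010011100001

Compute s = H r^T mod 2 one row at a time:
  s_1 = 1 + 1 + 1 + 0 + 0 + 0 + 0 + 0 = 3 ≡ 1 (mod 2).
  s_2 = 0 + 1 + 0 + 0 + 0 + 0 + 0 + 0 = 1 ≡ 1 (mod 2).
  s_3 = 1 + 1 + 0 + 0 + 1 + 0 + 0 + 0 = 3 ≡ 1 (mod 2).
  s_4 = 0 + 1 + 1 + 0 + 1 + 0 + 0 + 0 = 3 ≡ 1 (mod 2).
s = (1, 1, 1, 1)^T — this equals column 15 of H (binary 1111), so error is at position 15.
Correct: flip bit 15 of r = 011010011100000 to get c = 011010011100001.


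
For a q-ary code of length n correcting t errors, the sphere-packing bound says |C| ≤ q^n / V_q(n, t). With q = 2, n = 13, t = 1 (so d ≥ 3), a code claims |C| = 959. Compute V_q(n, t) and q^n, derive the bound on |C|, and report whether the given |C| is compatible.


V_q(n, t) = 14, q^n = 8192, Hamming bound = 585, |C| = 959 > bound (violated).

Step 1: Compute V_q(n, t) = Σ_{j=0}^1 C(n, j) (q−1)^j.
  j = 0: C(13,0)·(1)^0 = 1·1 = 1.
  j = 1: C(13,1)·(1)^1 = 13·1 = 13.
  V_q(n, t) = 1 + 13 = 14.
Step 2: q^n = 2^13 = 8192.
Step 3: Hamming bound ⌊q^n / V_q(n,t)⌋ = ⌊8192/14⌋ = 585.
Step 4: Compare |C| = 959 to 585: violated.
The claimed |C| lies above the Hamming bound, so no 2-ary code of length 13 with d ≥ 3 can have 959 codewords.


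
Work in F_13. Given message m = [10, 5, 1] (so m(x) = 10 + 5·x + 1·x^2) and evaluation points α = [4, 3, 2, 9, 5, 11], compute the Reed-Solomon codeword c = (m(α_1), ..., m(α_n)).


c = [7, 8, 11, 6, 8, 4]

Message polynomial: m(x) = 10 + 5·x + 1·x^2 (mod 13).
For each evaluation point α_i, compute m(α_i) mod 13:
  α_1 = 4: Horner steps 1 → 9 → 7, so m(4) = 7.
  α_2 = 3: Horner steps 1 → 8 → 8, so m(3) = 8.
  α_3 = 2: Horner steps 1 → 7 → 11, so m(2) = 11.
  α_4 = 9: Horner steps 1 → 1 → 6, so m(9) = 6.
  α_5 = 5: Horner steps 1 → 10 → 8, so m(5) = 8.
  α_6 = 11: Horner steps 1 → 3 → 4, so m(11) = 4.
Codeword c = [7, 8, 11, 6, 8, 4] ∈ F_13^6.


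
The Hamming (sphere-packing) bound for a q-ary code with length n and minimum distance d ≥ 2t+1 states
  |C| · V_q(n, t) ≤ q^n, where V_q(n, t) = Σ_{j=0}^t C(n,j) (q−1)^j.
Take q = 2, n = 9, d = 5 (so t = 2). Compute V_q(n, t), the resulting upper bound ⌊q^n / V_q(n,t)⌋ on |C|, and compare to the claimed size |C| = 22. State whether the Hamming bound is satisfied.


V_q(n, t) = 46, q^n = 512, Hamming bound = 11, |C| = 22 > bound (violated).

Step 1: Compute V_q(n, t) = Σ_{j=0}^2 C(n, j) (q−1)^j.
  j = 0: C(9,0)·(1)^0 = 1·1 = 1.
  j = 1: C(9,1)·(1)^1 = 9·1 = 9.
  j = 2: C(9,2)·(1)^2 = 36·1 = 36.
  V_q(n, t) = 1 + 9 + 36 = 46.
Step 2: q^n = 2^9 = 512.
Step 3: Hamming bound ⌊q^n / V_q(n,t)⌋ = ⌊512/46⌋ = 11.
Step 4: Compare |C| = 22 to 11: violated.
The claimed |C| lies above the Hamming bound, so no 2-ary code of length 9 with d ≥ 5 can have 22 codewords.


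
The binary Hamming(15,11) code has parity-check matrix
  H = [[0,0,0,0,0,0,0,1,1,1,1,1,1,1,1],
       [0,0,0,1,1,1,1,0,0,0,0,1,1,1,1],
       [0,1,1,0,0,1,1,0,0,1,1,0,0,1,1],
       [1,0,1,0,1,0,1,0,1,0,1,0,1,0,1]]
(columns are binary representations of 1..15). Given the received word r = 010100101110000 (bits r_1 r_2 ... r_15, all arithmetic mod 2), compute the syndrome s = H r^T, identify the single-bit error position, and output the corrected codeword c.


s = (1, 0, 0, 1)^T, error position = 9, corrected codeword c = 010100100110000

Compute s = H r^T mod 2 one row at a time:
  s_1 = 0 + 1 + 1 + 1 + 0 + 0 + 0 + 0 = 3 ≡ 1 (mod 2).
  s_2 = 1 + 0 + 0 + 1 + 0 + 0 + 0 + 0 = 2 ≡ 0 (mod 2).
  s_3 = 1 + 0 + 0 + 1 + 1 + 1 + 0 + 0 = 4 ≡ 0 (mod 2).
  s_4 = 0 + 0 + 0 + 1 + 1 + 1 + 0 + 0 = 3 ≡ 1 (mod 2).
s = (1, 0, 0, 1)^T — this equals column 9 of H (binary 1001), so error is at position 9.
Correct: flip bit 9 of r = 010100101110000 to get c = 010100100110000.


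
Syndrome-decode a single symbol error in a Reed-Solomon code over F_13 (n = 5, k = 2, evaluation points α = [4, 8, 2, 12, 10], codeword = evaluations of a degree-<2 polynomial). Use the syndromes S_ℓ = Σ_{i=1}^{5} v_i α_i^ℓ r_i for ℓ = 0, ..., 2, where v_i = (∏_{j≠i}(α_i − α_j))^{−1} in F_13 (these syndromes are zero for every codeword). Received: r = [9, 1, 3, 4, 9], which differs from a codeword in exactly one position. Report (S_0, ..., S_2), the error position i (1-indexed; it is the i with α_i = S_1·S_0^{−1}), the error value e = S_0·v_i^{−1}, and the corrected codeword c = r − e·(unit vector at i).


S = (4, 3, 12), error at position 1, error magnitude e = 11, c = [11, 1, 3, 4, 9].

Step 1: column multipliers v_i = (∏_{j≠i}(α_i − α_j))^{−1} mod 13.
  i = 1 (α = 4): (4−8)(4−2)(4−12)(4−10) = (−4)·2·(−8)·(−6) = −384 ≡ 6, so v_1 = 6^{−1} = 11 (mod 13).
  i = 2 (α = 8): (8−4)(8−2)(8−12)(8−10) = 4·6·(−4)·(−2) = 192 ≡ 10, so v_2 = 10^{−1} = 4 (mod 13).
  i = 3 (α = 2): (2−4)(2−8)(2−12)(2−10) = (−2)·(−6)·(−10)·(−8) = 960 ≡ 11, so v_3 = 11^{−1} = 6 (mod 13).
  i = 4 (α = 12): (12−4)(12−8)(12−2)(12−10) = 8·4·10·2 = 640 ≡ 3, so v_4 = 3^{−1} = 9 (mod 13).
  i = 5 (α = 10): (10−4)(10−8)(10−2)(10−12) = 6·2·8·(−2) = −192 ≡ 3, so v_5 = 3^{−1} = 9 (mod 13).
  v = [11, 4, 6, 9, 9].
Step 2: syndromes of r = [9, 1, 3, 4, 9] (all sums mod 13).
  S_0 = Σ v_i r_i = 11·9 + 4·1 + 6·3 + 9·4 + 9·9 = 238 ≡ 4.
  S_1 = Σ v_i α_i r_i = 11·4·9 + 4·8·1 + 6·2·3 + 9·12·4 + 9·10·9 = 1706 ≡ 3.
  α_i^2 mod 13 = [3, 12, 4, 1, 9].
  S_2 = Σ v_i α_i^2 r_i = 11·3·9 + 4·12·1 + 6·4·3 + 9·1·4 + 9·9·9 = 1182 ≡ 12.
  S = (4, 3, 12) ≠ 0, so r is not a codeword (an error is present).
Step 3: locate the error. For a single error e at position i, S_ℓ = v_i·e·α_i^ℓ, so α_err = S_1/S_0.
  S_0^{−1} = 4^{−1} = 10 (mod 13), so α_err = 3·10 = 30 ≡ 4 = α_1. Error position i = 1.
  Consistency check: S_2/S_1 = 12·9 = 108 ≡ 4 = α_err ✓ (single-error assumption holds).
Step 4: error magnitude e = S_0/v_1 = S_0·∏_{j≠1}(α_1 − α_j) = 4·6 = 24 ≡ 11 (mod 13).
Step 5: correct position 1: c_1 = r_1 − e = 9 − 11 ≡ 11 (mod 13). Hence c = [11, 1, 3, 4, 9].
  Check: interpolating c through the α_i gives m(x) = 8 + 4·x (degree < 2) with m(α_i) = c_i for every i, so c is indeed a codeword.


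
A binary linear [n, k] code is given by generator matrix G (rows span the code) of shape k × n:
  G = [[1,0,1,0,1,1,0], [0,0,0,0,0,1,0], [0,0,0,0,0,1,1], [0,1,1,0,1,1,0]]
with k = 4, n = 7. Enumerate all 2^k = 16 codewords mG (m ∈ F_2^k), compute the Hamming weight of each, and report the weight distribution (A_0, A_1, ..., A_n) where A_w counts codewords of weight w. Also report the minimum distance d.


Weight distribution: A_0 = 1, A_1 = 2, A_2 = 2, A_3 = 4, A_4 = 5, A_5 = 2. Minimum distance d = 1.

Enumerate all 2^4 = 16 messages m ∈ F_2^4.
For each, compute codeword c = mG in F_2^7, then tally its weight.
  m = 0000 → c = 0000000, weight = 0.
  m = 1000 → c = 1010110, weight = 4.
  m = 0100 → c = 0000010, weight = 1.
  m = 1100 → c = 1010100, weight = 3.
  m = 0010 → c = 0000011, weight = 2.
  m = 1010 → c = 1010101, weight = 4.
  m = 0110 → c = 0000001, weight = 1.
  m = 1110 → c = 1010111, weight = 5.
  m = 0001 → c = 0110110, weight = 4.
  m = 1001 → c = 1100000, weight = 2.
  m = 0101 → c = 0110100, weight = 3.
  m = 1101 → c = 1100010, weight = 3.
  m = 0011 → c = 0110101, weight = 4.
  m = 1011 → c = 1100011, weight = 4.
  m = 0111 → c = 0110111, weight = 5.
  m = 1111 → c = 1100001, weight = 3.
Tally weights:
  weight 0: 1 codewords.
  weight 1: 2 codewords.
  weight 2: 2 codewords.
  weight 3: 4 codewords.
  weight 4: 5 codewords.
  weight 5: 2 codewords.
Minimum distance d = smallest w > 0 with A_w > 0 = 1.
Sanity: Σ A_w = 16 = 2^4 = 16 ✓.


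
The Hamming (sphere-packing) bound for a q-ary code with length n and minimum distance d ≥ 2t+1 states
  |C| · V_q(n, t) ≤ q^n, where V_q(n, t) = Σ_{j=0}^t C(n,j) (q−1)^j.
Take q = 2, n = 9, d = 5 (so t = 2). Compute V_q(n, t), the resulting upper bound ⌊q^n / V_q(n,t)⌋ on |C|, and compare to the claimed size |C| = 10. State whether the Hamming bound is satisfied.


V_q(n, t) = 46, q^n = 512, Hamming bound = 11, |C| = 10 ≤ bound (satisfied).

Step 1: Compute V_q(n, t) = Σ_{j=0}^2 C(n, j) (q−1)^j.
  j = 0: C(9,0)·(1)^0 = 1·1 = 1.
  j = 1: C(9,1)·(1)^1 = 9·1 = 9.
  j = 2: C(9,2)·(1)^2 = 36·1 = 36.
  V_q(n, t) = 1 + 9 + 36 = 46.
Step 2: q^n = 2^9 = 512.
Step 3: Hamming bound ⌊q^n / V_q(n,t)⌋ = ⌊512/46⌋ = 11.
Step 4: Compare |C| = 10 to 11: satisfied.
The claimed |C| lies below the Hamming bound.


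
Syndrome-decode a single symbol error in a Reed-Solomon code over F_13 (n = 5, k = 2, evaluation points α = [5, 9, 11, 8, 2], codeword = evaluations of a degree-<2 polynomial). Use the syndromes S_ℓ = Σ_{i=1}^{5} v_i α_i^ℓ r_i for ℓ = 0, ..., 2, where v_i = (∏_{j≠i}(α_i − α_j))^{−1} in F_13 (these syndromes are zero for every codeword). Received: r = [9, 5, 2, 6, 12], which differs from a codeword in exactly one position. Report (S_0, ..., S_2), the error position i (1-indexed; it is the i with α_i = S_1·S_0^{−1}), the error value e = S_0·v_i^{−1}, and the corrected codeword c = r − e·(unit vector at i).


S = (1, 11, 4), error at position 3, error magnitude e = 12, c = [9, 5, 3, 6, 12].

Step 1: column multipliers v_i = (∏_{j≠i}(α_i − α_j))^{−1} mod 13.
  i = 1 (α = 5): (5−9)(5−11)(5−8)(5−2) = (−4)·(−6)·(−3)·3 = −216 ≡ 5, so v_1 = 5^{−1} = 8 (mod 13).
  i = 2 (α = 9): (9−5)(9−11)(9−8)(9−2) = 4·(−2)·1·7 = −56 ≡ 9, so v_2 = 9^{−1} = 3 (mod 13).
  i = 3 (α = 11): (11−5)(11−9)(11−8)(11−2) = 6·2·3·9 = 324 ≡ 12, so v_3 = 12^{−1} = 12 (mod 13).
  i = 4 (α = 8): (8−5)(8−9)(8−11)(8−2) = 3·(−1)·(−3)·6 = 54 ≡ 2, so v_4 = 2^{−1} = 7 (mod 13).
  i = 5 (α = 2): (2−5)(2−9)(2−11)(2−8) = (−3)·(−7)·(−9)·(−6) = 1134 ≡ 3, so v_5 = 3^{−1} = 9 (mod 13).
  v = [8, 3, 12, 7, 9].
Step 2: syndromes of r = [9, 5, 2, 6, 12] (all sums mod 13).
  S_0 = Σ v_i r_i = 8·9 + 3·5 + 12·2 + 7·6 + 9·12 = 261 ≡ 1.
  S_1 = Σ v_i α_i r_i = 8·5·9 + 3·9·5 + 12·11·2 + 7·8·6 + 9·2·12 = 1311 ≡ 11.
  α_i^2 mod 13 = [12, 3, 4, 12, 4].
  S_2 = Σ v_i α_i^2 r_i = 8·12·9 + 3·3·5 + 12·4·2 + 7·12·6 + 9·4·12 = 1941 ≡ 4.
  S = (1, 11, 4) ≠ 0, so r is not a codeword (an error is present).
Step 3: locate the error. For a single error e at position i, S_ℓ = v_i·e·α_i^ℓ, so α_err = S_1/S_0.
  S_0^{−1} = 1^{−1} = 1 (mod 13), so α_err = 11·1 = 11 ≡ 11 = α_3. Error position i = 3.
  Consistency check: S_2/S_1 = 4·6 = 24 ≡ 11 = α_err ✓ (single-error assumption holds).
Step 4: error magnitude e = S_0/v_3 = S_0·∏_{j≠3}(α_3 − α_j) = 1·12 = 12 ≡ 12 (mod 13).
Step 5: correct position 3: c_3 = r_3 − e = 2 − 12 ≡ 3 (mod 13). Hence c = [9, 5, 3, 6, 12].
  Check: interpolating c through the α_i gives m(x) = 1 + 12·x (degree < 2) with m(α_i) = c_i for every i, so c is indeed a codeword.


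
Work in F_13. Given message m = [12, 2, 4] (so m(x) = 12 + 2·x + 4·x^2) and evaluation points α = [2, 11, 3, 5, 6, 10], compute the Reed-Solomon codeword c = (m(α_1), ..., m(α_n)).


c = [6, 11, 2, 5, 12, 3]

Message polynomial: m(x) = 12 + 2·x + 4·x^2 (mod 13).
For each evaluation point α_i, compute m(α_i) mod 13:
  α_1 = 2: Horner steps 4 → 10 → 6, so m(2) = 6.
  α_2 = 11: Horner steps 4 → 7 → 11, so m(11) = 11.
  α_3 = 3: Horner steps 4 → 1 → 2, so m(3) = 2.
  α_4 = 5: Horner steps 4 → 9 → 5, so m(5) = 5.
  α_5 = 6: Horner steps 4 → 0 → 12, so m(6) = 12.
  α_6 = 10: Horner steps 4 → 3 → 3, so m(10) = 3.
Codeword c = [6, 11, 2, 5, 12, 3] ∈ F_13^6.


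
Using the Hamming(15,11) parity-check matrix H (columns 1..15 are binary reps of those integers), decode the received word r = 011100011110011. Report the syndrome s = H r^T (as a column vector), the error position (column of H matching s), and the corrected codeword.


s = (0, 1, 0, 0)^T, error position = 4, corrected codeword c = 011000011110011

Compute s = H r^T mod 2 one row at a time:
  s_1 = 1 + 1 + 1 + 1 + 0 + 0 + 1 + 1 = 6 ≡ 0 (mod 2).
  s_2 = 1 + 0 + 0 + 0 + 0 + 0 + 1 + 1 = 3 ≡ 1 (mod 2).
  s_3 = 1 + 1 + 0 + 0 + 1 + 1 + 1 + 1 = 6 ≡ 0 (mod 2).
  s_4 = 0 + 1 + 0 + 0 + 1 + 1 + 0 + 1 = 4 ≡ 0 (mod 2).
s = (0, 1, 0, 0)^T — this equals column 4 of H (binary 0100), so error is at position 4.
Correct: flip bit 4 of r = 011100011110011 to get c = 011000011110011.


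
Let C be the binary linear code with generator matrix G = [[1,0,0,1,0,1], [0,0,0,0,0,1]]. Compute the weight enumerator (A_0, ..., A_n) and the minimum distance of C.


Weight distribution: A_0 = 1, A_1 = 1, A_2 = 1, A_3 = 1. Minimum distance d = 1.

Enumerate all 2^2 = 4 messages m ∈ F_2^2.
For each, compute codeword c = mG in F_2^6, then tally its weight.
  m = 00 → c = 000000, weight = 0.
  m = 10 → c = 100101, weight = 3.
  m = 01 → c = 000001, weight = 1.
  m = 11 → c = 100100, weight = 2.
Tally weights:
  weight 0: 1 codewords.
  weight 1: 1 codewords.
  weight 2: 1 codewords.
  weight 3: 1 codewords.
Minimum distance d = smallest w > 0 with A_w > 0 = 1.
Sanity: Σ A_w = 4 = 2^2 = 4 ✓.


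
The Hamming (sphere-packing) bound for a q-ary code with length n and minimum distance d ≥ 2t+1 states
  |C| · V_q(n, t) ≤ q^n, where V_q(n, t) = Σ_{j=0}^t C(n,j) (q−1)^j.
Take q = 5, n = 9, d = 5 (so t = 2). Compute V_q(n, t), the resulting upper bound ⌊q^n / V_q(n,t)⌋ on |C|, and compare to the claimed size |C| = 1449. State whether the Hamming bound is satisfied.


V_q(n, t) = 613, q^n = 1953125, Hamming bound = 3186, |C| = 1449 ≤ bound (satisfied).

Step 1: Compute V_q(n, t) = Σ_{j=0}^2 C(n, j) (q−1)^j.
  j = 0: C(9,0)·(4)^0 = 1·1 = 1.
  j = 1: C(9,1)·(4)^1 = 9·4 = 36.
  j = 2: C(9,2)·(4)^2 = 36·16 = 576.
  V_q(n, t) = 1 + 36 + 576 = 613.
Step 2: q^n = 5^9 = 1953125.
Step 3: Hamming bound ⌊q^n / V_q(n,t)⌋ = ⌊1953125/613⌋ = 3186.
Step 4: Compare |C| = 1449 to 3186: satisfied.
The claimed |C| lies below the Hamming bound.


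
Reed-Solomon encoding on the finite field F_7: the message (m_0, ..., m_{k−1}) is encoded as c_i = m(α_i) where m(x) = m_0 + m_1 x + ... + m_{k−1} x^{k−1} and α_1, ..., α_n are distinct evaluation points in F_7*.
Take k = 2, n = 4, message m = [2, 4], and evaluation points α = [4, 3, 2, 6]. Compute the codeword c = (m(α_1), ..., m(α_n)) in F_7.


c = [4, 0, 3, 5]

Message polynomial: m(x) = 2 + 4·x (mod 7).
For each evaluation point α_i, compute m(α_i) mod 7:
  α_1 = 4: Horner steps 4 → 4, so m(4) = 4.
  α_2 = 3: Horner steps 4 → 0, so m(3) = 0.
  α_3 = 2: Horner steps 4 → 3, so m(2) = 3.
  α_4 = 6: Horner steps 4 → 5, so m(6) = 5.
Codeword c = [4, 0, 3, 5] ∈ F_7^4.


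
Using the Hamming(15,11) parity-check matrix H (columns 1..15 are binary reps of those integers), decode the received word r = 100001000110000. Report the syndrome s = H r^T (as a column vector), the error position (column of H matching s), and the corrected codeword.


s = (0, 1, 1, 0)^T, error position = 6, corrected codeword c = 100000000110000

Compute s = H r^T mod 2 one row at a time:
  s_1 = 0 + 0 + 1 + 1 + 0 + 0 + 0 + 0 = 2 ≡ 0 (mod 2).
  s_2 = 0 + 0 + 1 + 0 + 0 + 0 + 0 + 0 = 1 ≡ 1 (mod 2).
  s_3 = 0 + 0 + 1 + 0 + 1 + 1 + 0 + 0 = 3 ≡ 1 (mod 2).
  s_4 = 1 + 0 + 0 + 0 + 0 + 1 + 0 + 0 = 2 ≡ 0 (mod 2).
s = (0, 1, 1, 0)^T — this equals column 6 of H (binary 0110), so error is at position 6.
Correct: flip bit 6 of r = 100001000110000 to get c = 100000000110000.


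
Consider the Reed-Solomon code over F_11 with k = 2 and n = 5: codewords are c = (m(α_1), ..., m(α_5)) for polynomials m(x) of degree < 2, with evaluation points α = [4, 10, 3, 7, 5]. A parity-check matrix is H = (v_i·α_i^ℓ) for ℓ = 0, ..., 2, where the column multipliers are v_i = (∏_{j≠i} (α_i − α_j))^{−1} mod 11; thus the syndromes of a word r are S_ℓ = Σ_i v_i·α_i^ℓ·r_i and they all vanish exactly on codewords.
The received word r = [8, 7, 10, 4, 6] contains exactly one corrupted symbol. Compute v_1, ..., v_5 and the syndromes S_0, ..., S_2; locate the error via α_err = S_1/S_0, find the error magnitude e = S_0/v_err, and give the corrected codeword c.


S = (7, 5, 2), error at position 4, error magnitude e = 2, c = [8, 7, 10, 2, 6].

Step 1: column multipliers v_i = (∏_{j≠i}(α_i − α_j))^{−1} mod 11.
  i = 1 (α = 4): (4−10)(4−3)(4−7)(4−5) = (−6)·1·(−3)·(−1) = −18 ≡ 4, so v_1 = 4^{−1} = 3 (mod 11).
  i = 2 (α = 10): (10−4)(10−3)(10−7)(10−5) = 6·7·3·5 = 630 ≡ 3, so v_2 = 3^{−1} = 4 (mod 11).
  i = 3 (α = 3): (3−4)(3−10)(3−7)(3−5) = (−1)·(−7)·(−4)·(−2) = 56 ≡ 1, so v_3 = 1^{−1} = 1 (mod 11).
  i = 4 (α = 7): (7−4)(7−10)(7−3)(7−5) = 3·(−3)·4·2 = −72 ≡ 5, so v_4 = 5^{−1} = 9 (mod 11).
  i = 5 (α = 5): (5−4)(5−10)(5−3)(5−7) = 1·(−5)·2·(−2) = 20 ≡ 9, so v_5 = 9^{−1} = 5 (mod 11).
  v = [3, 4, 1, 9, 5].
Step 2: syndromes of r = [8, 7, 10, 4, 6] (all sums mod 11).
  S_0 = Σ v_i r_i = 3·8 + 4·7 + 1·10 + 9·4 + 5·6 = 128 ≡ 7.
  S_1 = Σ v_i α_i r_i = 3·4·8 + 4·10·7 + 1·3·10 + 9·7·4 + 5·5·6 = 808 ≡ 5.
  α_i^2 mod 11 = [5, 1, 9, 5, 3].
  S_2 = Σ v_i α_i^2 r_i = 3·5·8 + 4·1·7 + 1·9·10 + 9·5·4 + 5·3·6 = 508 ≡ 2.
  S = (7, 5, 2) ≠ 0, so r is not a codeword (an error is present).
Step 3: locate the error. For a single error e at position i, S_ℓ = v_i·e·α_i^ℓ, so α_err = S_1/S_0.
  S_0^{−1} = 7^{−1} = 8 (mod 11), so α_err = 5·8 = 40 ≡ 7 = α_4. Error position i = 4.
  Consistency check: S_2/S_1 = 2·9 = 18 ≡ 7 = α_err ✓ (single-error assumption holds).
Step 4: error magnitude e = S_0/v_4 = S_0·∏_{j≠4}(α_4 − α_j) = 7·5 = 35 ≡ 2 (mod 11).
Step 5: correct position 4: c_4 = r_4 − e = 4 − 2 ≡ 2 (mod 11). Hence c = [8, 7, 10, 2, 6].
  Check: interpolating c through the α_i gives m(x) = 5 + 9·x (degree < 2) with m(α_i) = c_i for every i, so c is indeed a codeword.


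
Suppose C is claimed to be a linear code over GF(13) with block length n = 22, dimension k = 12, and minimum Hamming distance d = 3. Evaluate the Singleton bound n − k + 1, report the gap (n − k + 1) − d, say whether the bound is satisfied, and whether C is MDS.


Singleton RHS = n − k + 1 = 11, slack = 8, bound satisfied, not MDS.

Singleton bound: d ≤ n − k + 1.
Here n = 22, k = 12, so n − k + 1 = 11.
Given d = 3, check d ≤ 11: YES.
Slack = (n − k + 1) − d = 8.
The code is NOT MDS (slack = 8 > 0).
Description: the claimed parameters are [22, 12, 3]_13; such a code would be non-MDS.


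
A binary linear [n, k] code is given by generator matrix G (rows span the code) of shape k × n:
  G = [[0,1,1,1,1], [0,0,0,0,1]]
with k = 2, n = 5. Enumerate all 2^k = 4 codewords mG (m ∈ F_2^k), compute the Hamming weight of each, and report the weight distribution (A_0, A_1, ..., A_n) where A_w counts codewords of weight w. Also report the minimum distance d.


Weight distribution: A_0 = 1, A_1 = 1, A_3 = 1, A_4 = 1. Minimum distance d = 1.

Enumerate all 2^2 = 4 messages m ∈ F_2^2.
For each, compute codeword c = mG in F_2^5, then tally its weight.
  m = 00 → c = 00000, weight = 0.
  m = 10 → c = 01111, weight = 4.
  m = 01 → c = 00001, weight = 1.
  m = 11 → c = 01110, weight = 3.
Tally weights:
  weight 0: 1 codewords.
  weight 1: 1 codewords.
  weight 3: 1 codewords.
  weight 4: 1 codewords.
Minimum distance d = smallest w > 0 with A_w > 0 = 1.
Sanity: Σ A_w = 4 = 2^2 = 4 ✓.


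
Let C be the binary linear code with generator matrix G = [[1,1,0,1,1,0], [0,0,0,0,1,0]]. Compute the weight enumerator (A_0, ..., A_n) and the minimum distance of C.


Weight distribution: A_0 = 1, A_1 = 1, A_3 = 1, A_4 = 1. Minimum distance d = 1.

Enumerate all 2^2 = 4 messages m ∈ F_2^2.
For each, compute codeword c = mG in F_2^6, then tally its weight.
  m = 00 → c = 000000, weight = 0.
  m = 10 → c = 110110, weight = 4.
  m = 01 → c = 000010, weight = 1.
  m = 11 → c = 110100, weight = 3.
Tally weights:
  weight 0: 1 codewords.
  weight 1: 1 codewords.
  weight 3: 1 codewords.
  weight 4: 1 codewords.
Minimum distance d = smallest w > 0 with A_w > 0 = 1.
Sanity: Σ A_w = 4 = 2^2 = 4 ✓.


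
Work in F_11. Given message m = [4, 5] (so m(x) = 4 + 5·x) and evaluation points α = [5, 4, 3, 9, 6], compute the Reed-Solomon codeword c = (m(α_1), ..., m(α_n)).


c = [7, 2, 8, 5, 1]

Message polynomial: m(x) = 4 + 5·x (mod 11).
For each evaluation point α_i, compute m(α_i) mod 11:
  α_1 = 5: Horner steps 5 → 7, so m(5) = 7.
  α_2 = 4: Horner steps 5 → 2, so m(4) = 2.
  α_3 = 3: Horner steps 5 → 8, so m(3) = 8.
  α_4 = 9: Horner steps 5 → 5, so m(9) = 5.
  α_5 = 6: Horner steps 5 → 1, so m(6) = 1.
Codeword c = [7, 2, 8, 5, 1] ∈ F_11^5.


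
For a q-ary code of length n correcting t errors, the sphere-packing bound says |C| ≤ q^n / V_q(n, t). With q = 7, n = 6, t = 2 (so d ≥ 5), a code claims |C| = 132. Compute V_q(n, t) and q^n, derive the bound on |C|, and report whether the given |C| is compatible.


V_q(n, t) = 577, q^n = 117649, Hamming bound = 203, |C| = 132 ≤ bound (satisfied).

Step 1: Compute V_q(n, t) = Σ_{j=0}^2 C(n, j) (q−1)^j.
  j = 0: C(6,0)·(6)^0 = 1·1 = 1.
  j = 1: C(6,1)·(6)^1 = 6·6 = 36.
  j = 2: C(6,2)·(6)^2 = 15·36 = 540.
  V_q(n, t) = 1 + 36 + 540 = 577.
Step 2: q^n = 7^6 = 117649.
Step 3: Hamming bound ⌊q^n / V_q(n,t)⌋ = ⌊117649/577⌋ = 203.
Step 4: Compare |C| = 132 to 203: satisfied.
The claimed |C| lies below the Hamming bound.


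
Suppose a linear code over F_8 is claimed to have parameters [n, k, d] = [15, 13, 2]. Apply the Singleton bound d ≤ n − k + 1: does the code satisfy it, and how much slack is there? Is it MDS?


Singleton RHS = n − k + 1 = 3, slack = 1, bound satisfied, not MDS.

Singleton bound: d ≤ n − k + 1.
Here n = 15, k = 13, so n − k + 1 = 3.
Given d = 2, check d ≤ 3: YES.
Slack = (n − k + 1) − d = 1.
The code is NOT MDS (slack = 1 > 0).
Description: the claimed parameters are [15, 13, 2]_8; such a code would be non-MDS.


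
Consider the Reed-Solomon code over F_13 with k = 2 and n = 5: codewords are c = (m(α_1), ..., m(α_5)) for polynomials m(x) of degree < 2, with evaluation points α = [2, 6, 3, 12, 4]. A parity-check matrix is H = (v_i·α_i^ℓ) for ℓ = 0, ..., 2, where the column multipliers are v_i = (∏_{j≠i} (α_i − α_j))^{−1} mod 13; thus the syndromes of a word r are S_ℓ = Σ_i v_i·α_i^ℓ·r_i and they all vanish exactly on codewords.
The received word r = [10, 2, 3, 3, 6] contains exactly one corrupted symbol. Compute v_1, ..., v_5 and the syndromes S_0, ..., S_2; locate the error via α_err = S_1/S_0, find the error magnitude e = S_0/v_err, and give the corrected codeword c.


S = (5, 2, 6), error at position 3, error magnitude e = 8, c = [10, 2, 8, 3, 6].

Step 1: column multipliers v_i = (∏_{j≠i}(α_i − α_j))^{−1} mod 13.
  i = 1 (α = 2): (2−6)(2−3)(2−12)(2−4) = (−4)·(−1)·(−10)·(−2) = 80 ≡ 2, so v_1 = 2^{−1} = 7 (mod 13).
  i = 2 (α = 6): (6−2)(6−3)(6−12)(6−4) = 4·3·(−6)·2 = −144 ≡ 12, so v_2 = 12^{−1} = 12 (mod 13).
  i = 3 (α = 3): (3−2)(3−6)(3−12)(3−4) = 1·(−3)·(−9)·(−1) = −27 ≡ 12, so v_3 = 12^{−1} = 12 (mod 13).
  i = 4 (α = 12): (12−2)(12−6)(12−3)(12−4) = 10·6·9·8 = 4320 ≡ 4, so v_4 = 4^{−1} = 10 (mod 13).
  i = 5 (α = 4): (4−2)(4−6)(4−3)(4−12) = 2·(−2)·1·(−8) = 32 ≡ 6, so v_5 = 6^{−1} = 11 (mod 13).
  v = [7, 12, 12, 10, 11].
Step 2: syndromes of r = [10, 2, 3, 3, 6] (all sums mod 13).
  S_0 = Σ v_i r_i = 7·10 + 12·2 + 12·3 + 10·3 + 11·6 = 226 ≡ 5.
  S_1 = Σ v_i α_i r_i = 7·2·10 + 12·6·2 + 12·3·3 + 10·12·3 + 11·4·6 = 1016 ≡ 2.
  α_i^2 mod 13 = [4, 10, 9, 1, 3].
  S_2 = Σ v_i α_i^2 r_i = 7·4·10 + 12·10·2 + 12·9·3 + 10·1·3 + 11·3·6 = 1072 ≡ 6.
  S = (5, 2, 6) ≠ 0, so r is not a codeword (an error is present).
Step 3: locate the error. For a single error e at position i, S_ℓ = v_i·e·α_i^ℓ, so α_err = S_1/S_0.
  S_0^{−1} = 5^{−1} = 8 (mod 13), so α_err = 2·8 = 16 ≡ 3 = α_3. Error position i = 3.
  Consistency check: S_2/S_1 = 6·7 = 42 ≡ 3 = α_err ✓ (single-error assumption holds).
Step 4: error magnitude e = S_0/v_3 = S_0·∏_{j≠3}(α_3 − α_j) = 5·12 = 60 ≡ 8 (mod 13).
Step 5: correct position 3: c_3 = r_3 − e = 3 − 8 ≡ 8 (mod 13). Hence c = [10, 2, 8, 3, 6].
  Check: interpolating c through the α_i gives m(x) = 1 + 11·x (degree < 2) with m(α_i) = c_i for every i, so c is indeed a codeword.


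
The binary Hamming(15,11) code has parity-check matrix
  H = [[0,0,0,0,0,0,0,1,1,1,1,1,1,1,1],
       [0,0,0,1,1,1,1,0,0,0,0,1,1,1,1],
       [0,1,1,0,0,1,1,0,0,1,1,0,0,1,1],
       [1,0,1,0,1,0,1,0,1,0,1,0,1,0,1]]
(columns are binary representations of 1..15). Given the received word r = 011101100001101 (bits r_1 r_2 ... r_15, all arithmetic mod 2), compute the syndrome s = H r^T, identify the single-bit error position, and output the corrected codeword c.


s = (1, 0, 1, 0)^T, error position = 10, corrected codeword c = 011101100101101

Compute s = H r^T mod 2 one row at a time:
  s_1 = 0 + 0 + 0 + 0 + 1 + 1 + 0 + 1 = 3 ≡ 1 (mod 2).
  s_2 = 1 + 0 + 1 + 1 + 1 + 1 + 0 + 1 = 6 ≡ 0 (mod 2).
  s_3 = 1 + 1 + 1 + 1 + 0 + 0 + 0 + 1 = 5 ≡ 1 (mod 2).
  s_4 = 0 + 1 + 0 + 1 + 0 + 0 + 1 + 1 = 4 ≡ 0 (mod 2).
s = (1, 0, 1, 0)^T — this equals column 10 of H (binary 1010), so error is at position 10.
Correct: flip bit 10 of r = 011101100001101 to get c = 011101100101101.


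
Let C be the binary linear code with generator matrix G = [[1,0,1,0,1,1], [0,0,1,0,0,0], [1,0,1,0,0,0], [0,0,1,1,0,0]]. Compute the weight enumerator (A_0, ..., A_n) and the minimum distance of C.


Weight distribution: A_0 = 1, A_1 = 3, A_2 = 4, A_3 = 4, A_4 = 3, A_5 = 1. Minimum distance d = 1.

Enumerate all 2^4 = 16 messages m ∈ F_2^4.
For each, compute codeword c = mG in F_2^6, then tally its weight.
  m = 0000 → c = 000000, weight = 0.
  m = 1000 → c = 101011, weight = 4.
  m = 0100 → c = 001000, weight = 1.
  m = 1100 → c = 100011, weight = 3.
  m = 0010 → c = 101000, weight = 2.
  m = 1010 → c = 000011, weight = 2.
  m = 0110 → c = 100000, weight = 1.
  m = 1110 → c = 001011, weight = 3.
  m = 0001 → c = 001100, weight = 2.
  m = 1001 → c = 100111, weight = 4.
  m = 0101 → c = 000100, weight = 1.
  m = 1101 → c = 101111, weight = 5.
  m = 0011 → c = 100100, weight = 2.
  m = 1011 → c = 001111, weight = 4.
  m = 0111 → c = 101100, weight = 3.
  m = 1111 → c = 000111, weight = 3.
Tally weights:
  weight 0: 1 codewords.
  weight 1: 3 codewords.
  weight 2: 4 codewords.
  weight 3: 4 codewords.
  weight 4: 3 codewords.
  weight 5: 1 codewords.
Minimum distance d = smallest w > 0 with A_w > 0 = 1.
Sanity: Σ A_w = 16 = 2^4 = 16 ✓.


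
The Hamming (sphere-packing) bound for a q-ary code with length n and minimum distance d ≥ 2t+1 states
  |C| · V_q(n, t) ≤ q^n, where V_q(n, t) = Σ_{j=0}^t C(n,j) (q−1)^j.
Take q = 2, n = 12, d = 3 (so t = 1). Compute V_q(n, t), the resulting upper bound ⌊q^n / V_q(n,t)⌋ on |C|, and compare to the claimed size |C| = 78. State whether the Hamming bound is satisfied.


V_q(n, t) = 13, q^n = 4096, Hamming bound = 315, |C| = 78 ≤ bound (satisfied).

Step 1: Compute V_q(n, t) = Σ_{j=0}^1 C(n, j) (q−1)^j.
  j = 0: C(12,0)·(1)^0 = 1·1 = 1.
  j = 1: C(12,1)·(1)^1 = 12·1 = 12.
  V_q(n, t) = 1 + 12 = 13.
Step 2: q^n = 2^12 = 4096.
Step 3: Hamming bound ⌊q^n / V_q(n,t)⌋ = ⌊4096/13⌋ = 315.
Step 4: Compare |C| = 78 to 315: satisfied.
The claimed |C| lies below the Hamming bound.


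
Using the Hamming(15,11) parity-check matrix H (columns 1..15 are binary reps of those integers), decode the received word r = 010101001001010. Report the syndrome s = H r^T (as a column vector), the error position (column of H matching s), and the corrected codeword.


s = (1, 0, 1, 1)^T, error position = 11, corrected codeword c = 010101001011010

Compute s = H r^T mod 2 one row at a time:
  s_1 = 0 + 1 + 0 + 0 + 1 + 0 + 1 + 0 = 3 ≡ 1 (mod 2).
  s_2 = 1 + 0 + 1 + 0 + 1 + 0 + 1 + 0 = 4 ≡ 0 (mod 2).
  s_3 = 1 + 0 + 1 + 0 + 0 + 0 + 1 + 0 = 3 ≡ 1 (mod 2).
  s_4 = 0 + 0 + 0 + 0 + 1 + 0 + 0 + 0 = 1 ≡ 1 (mod 2).
s = (1, 0, 1, 1)^T — this equals column 11 of H (binary 1011), so error is at position 11.
Correct: flip bit 11 of r = 010101001001010 to get c = 010101001011010.


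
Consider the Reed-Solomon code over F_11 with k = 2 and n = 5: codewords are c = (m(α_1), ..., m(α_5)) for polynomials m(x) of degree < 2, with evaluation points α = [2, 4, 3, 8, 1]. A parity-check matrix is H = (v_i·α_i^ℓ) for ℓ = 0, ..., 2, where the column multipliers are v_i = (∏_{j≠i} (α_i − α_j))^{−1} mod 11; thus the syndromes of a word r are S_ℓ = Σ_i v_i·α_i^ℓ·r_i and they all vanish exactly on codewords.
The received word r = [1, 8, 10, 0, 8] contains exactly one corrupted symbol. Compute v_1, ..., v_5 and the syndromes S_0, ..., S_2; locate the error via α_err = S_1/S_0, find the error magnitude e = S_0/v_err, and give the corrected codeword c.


S = (3, 3, 3), error at position 5, error magnitude e = 5, c = [1, 8, 10, 0, 3].

Step 1: column multipliers v_i = (∏_{j≠i}(α_i − α_j))^{−1} mod 11.
  i = 1 (α = 2): (2−4)(2−3)(2−8)(2−1) = (−2)·(−1)·(−6)·1 = −12 ≡ 10, so v_1 = 10^{−1} = 10 (mod 11).
  i = 2 (α = 4): (4−2)(4−3)(4−8)(4−1) = 2·1·(−4)·3 = −24 ≡ 9, so v_2 = 9^{−1} = 5 (mod 11).
  i = 3 (α = 3): (3−2)(3−4)(3−8)(3−1) = 1·(−1)·(−5)·2 = 10 ≡ 10, so v_3 = 10^{−1} = 10 (mod 11).
  i = 4 (α = 8): (8−2)(8−4)(8−3)(8−1) = 6·4·5·7 = 840 ≡ 4, so v_4 = 4^{−1} = 3 (mod 11).
  i = 5 (α = 1): (1−2)(1−4)(1−3)(1−8) = (−1)·(−3)·(−2)·(−7) = 42 ≡ 9, so v_5 = 9^{−1} = 5 (mod 11).
  v = [10, 5, 10, 3, 5].
Step 2: syndromes of r = [1, 8, 10, 0, 8] (all sums mod 11).
  S_0 = Σ v_i r_i = 10·1 + 5·8 + 10·10 + 3·0 + 5·8 = 190 ≡ 3.
  S_1 = Σ v_i α_i r_i = 10·2·1 + 5·4·8 + 10·3·10 + 3·8·0 + 5·1·8 = 520 ≡ 3.
  α_i^2 mod 11 = [4, 5, 9, 9, 1].
  S_2 = Σ v_i α_i^2 r_i = 10·4·1 + 5·5·8 + 10·9·10 + 3·9·0 + 5·1·8 = 1180 ≡ 3.
  S = (3, 3, 3) ≠ 0, so r is not a codeword (an error is present).
Step 3: locate the error. For a single error e at position i, S_ℓ = v_i·e·α_i^ℓ, so α_err = S_1/S_0.
  S_0^{−1} = 3^{−1} = 4 (mod 11), so α_err = 3·4 = 12 ≡ 1 = α_5. Error position i = 5.
  Consistency check: S_2/S_1 = 3·4 = 12 ≡ 1 = α_err ✓ (single-error assumption holds).
Step 4: error magnitude e = S_0/v_5 = S_0·∏_{j≠5}(α_5 − α_j) = 3·9 = 27 ≡ 5 (mod 11).
Step 5: correct position 5: c_5 = r_5 − e = 8 − 5 ≡ 3 (mod 11). Hence c = [1, 8, 10, 0, 3].
  Check: interpolating c through the α_i gives m(x) = 5 + 9·x (degree < 2) with m(α_i) = c_i for every i, so c is indeed a codeword.
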